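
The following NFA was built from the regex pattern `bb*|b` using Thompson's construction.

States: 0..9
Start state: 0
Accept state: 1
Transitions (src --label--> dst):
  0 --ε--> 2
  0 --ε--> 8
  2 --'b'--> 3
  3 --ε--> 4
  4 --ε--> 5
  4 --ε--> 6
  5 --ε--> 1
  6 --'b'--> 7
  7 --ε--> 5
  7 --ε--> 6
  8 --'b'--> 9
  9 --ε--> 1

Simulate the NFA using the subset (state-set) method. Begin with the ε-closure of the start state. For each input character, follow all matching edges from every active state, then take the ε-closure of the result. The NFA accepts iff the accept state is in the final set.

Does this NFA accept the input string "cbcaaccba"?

Answer: REJECT

Derivation:
S₀ = ε-closure({0}) = {0,2,8}
'c' @ 1: {}  — dead — no transitions
rest 'bcaaccba' ignored (set empty)
after full input: {}  (accept=1 not in)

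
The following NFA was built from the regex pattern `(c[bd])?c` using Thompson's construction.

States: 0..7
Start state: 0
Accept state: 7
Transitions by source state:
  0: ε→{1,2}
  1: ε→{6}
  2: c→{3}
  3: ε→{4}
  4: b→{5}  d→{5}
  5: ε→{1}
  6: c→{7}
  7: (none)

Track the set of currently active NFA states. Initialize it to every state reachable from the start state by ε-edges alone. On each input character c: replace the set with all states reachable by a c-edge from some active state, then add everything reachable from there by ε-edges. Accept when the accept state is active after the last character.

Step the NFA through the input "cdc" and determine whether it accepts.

Answer: ACCEPT

Steps:
start: ε-closure({0}) = {0,1,2,6}
'c' @ 1: {3,4,7}  [accepting]
'd' @ 2: {1,5,6}
'c' @ 3: {7}  [accepting]
end set {7} — state 7 in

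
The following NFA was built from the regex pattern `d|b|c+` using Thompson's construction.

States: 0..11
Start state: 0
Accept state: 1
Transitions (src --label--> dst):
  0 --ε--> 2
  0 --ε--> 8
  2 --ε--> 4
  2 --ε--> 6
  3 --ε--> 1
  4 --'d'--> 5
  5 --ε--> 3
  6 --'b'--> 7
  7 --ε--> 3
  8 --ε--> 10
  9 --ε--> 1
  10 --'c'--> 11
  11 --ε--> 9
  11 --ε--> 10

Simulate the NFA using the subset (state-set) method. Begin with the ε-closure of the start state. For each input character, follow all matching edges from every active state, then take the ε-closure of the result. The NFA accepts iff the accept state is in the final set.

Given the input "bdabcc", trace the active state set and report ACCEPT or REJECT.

Answer: REJECT

Derivation:
initial (ε-close {0}): {0,2,4,6,8,10}
'b' @ 1: {1,3,7}  ✓accept
'd' @ 2: {}  — no active states
rest 'abcc' ignored (set empty)
final: {}; accept 1 not in set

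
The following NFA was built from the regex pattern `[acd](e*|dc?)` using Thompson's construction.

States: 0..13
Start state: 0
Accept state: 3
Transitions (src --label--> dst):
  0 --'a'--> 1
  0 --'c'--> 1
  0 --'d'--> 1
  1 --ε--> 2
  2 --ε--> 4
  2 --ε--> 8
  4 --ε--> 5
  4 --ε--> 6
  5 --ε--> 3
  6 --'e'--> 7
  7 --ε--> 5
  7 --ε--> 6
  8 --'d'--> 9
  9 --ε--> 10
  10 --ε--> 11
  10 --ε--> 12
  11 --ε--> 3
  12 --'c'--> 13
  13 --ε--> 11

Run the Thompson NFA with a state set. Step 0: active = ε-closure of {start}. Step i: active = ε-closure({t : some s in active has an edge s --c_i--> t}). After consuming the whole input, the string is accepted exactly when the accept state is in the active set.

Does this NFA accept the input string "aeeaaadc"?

start: ε-closure({0}) = {0}
'a' @ 1: {1,2,3,4,5,6,8}  ✓accept
'e' @ 2: {3,5,6,7}  ✓accept
'e' @ 3: {3,5,6,7}  ✓accept
'a' @ 4: {}  — dead — no transitions
rest 'aadc' ignored (set empty)
final: {}; accept 3 not in set

Answer: REJECT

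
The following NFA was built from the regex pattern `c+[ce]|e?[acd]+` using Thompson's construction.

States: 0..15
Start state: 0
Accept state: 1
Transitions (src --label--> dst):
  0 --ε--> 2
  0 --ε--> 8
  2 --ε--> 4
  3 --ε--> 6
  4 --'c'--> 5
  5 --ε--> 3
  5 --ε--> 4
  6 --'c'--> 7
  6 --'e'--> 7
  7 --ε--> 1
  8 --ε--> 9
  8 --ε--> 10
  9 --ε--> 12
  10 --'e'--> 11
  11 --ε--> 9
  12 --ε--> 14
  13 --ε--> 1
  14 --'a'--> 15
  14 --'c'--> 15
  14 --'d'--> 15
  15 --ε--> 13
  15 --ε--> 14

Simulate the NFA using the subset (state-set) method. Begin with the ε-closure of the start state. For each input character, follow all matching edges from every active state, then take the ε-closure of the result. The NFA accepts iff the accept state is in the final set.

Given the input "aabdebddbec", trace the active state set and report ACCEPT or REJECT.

initial (ε-close {0}): {0,2,4,8,9,10,12,14}
'a' @ 1: {1,13,14,15}  (accept∈set)
'a' @ 2: {1,13,14,15}  (accept∈set)
'b' @ 3: {}  — dead — no transitions
rest 'debddbec' ignored (set empty)
end set {} — state 1 not in

Answer: REJECT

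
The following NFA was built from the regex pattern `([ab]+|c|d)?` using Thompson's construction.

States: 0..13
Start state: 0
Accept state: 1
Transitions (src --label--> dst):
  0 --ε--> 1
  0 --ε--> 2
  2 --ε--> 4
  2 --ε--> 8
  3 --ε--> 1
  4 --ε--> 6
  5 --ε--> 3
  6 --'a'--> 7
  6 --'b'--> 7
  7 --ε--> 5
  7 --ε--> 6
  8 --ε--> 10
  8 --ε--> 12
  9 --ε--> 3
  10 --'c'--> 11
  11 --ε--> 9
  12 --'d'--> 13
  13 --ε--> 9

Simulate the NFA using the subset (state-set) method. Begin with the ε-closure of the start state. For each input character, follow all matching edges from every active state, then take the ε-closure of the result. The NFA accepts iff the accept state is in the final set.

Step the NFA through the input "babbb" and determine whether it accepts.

Answer: ACCEPT

Steps:
S₀ = ε-closure({0}) = {0,1,2,4,6,8,10,12}
'b' @ 1: {1,3,5,6,7}  [accepting]
'a' @ 2: {1,3,5,6,7}  [accepting]
'b' @ 3: {1,3,5,6,7}  [accepting]
'b' @ 4: {1,3,5,6,7}  [accepting]
'b' @ 5: {1,3,5,6,7}  [accepting]
final: {1,3,5,6,7}; accept 1 in set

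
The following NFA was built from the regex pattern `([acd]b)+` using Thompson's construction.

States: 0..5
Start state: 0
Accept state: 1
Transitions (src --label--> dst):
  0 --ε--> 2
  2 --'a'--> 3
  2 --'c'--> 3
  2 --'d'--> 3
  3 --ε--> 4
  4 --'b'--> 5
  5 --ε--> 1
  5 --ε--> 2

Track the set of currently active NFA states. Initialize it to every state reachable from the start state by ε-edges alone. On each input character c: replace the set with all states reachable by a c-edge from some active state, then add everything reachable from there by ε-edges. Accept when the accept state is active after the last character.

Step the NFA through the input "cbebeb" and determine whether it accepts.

Answer: REJECT

Trace:
initial (ε-close {0}): {0,2}
'c' @ 1: {3,4}
'b' @ 2: {1,2,5}  [accepting]
'e' @ 3: {}  — state set empty
rest 'beb' ignored (set empty)
final: {}; accept 1 not in set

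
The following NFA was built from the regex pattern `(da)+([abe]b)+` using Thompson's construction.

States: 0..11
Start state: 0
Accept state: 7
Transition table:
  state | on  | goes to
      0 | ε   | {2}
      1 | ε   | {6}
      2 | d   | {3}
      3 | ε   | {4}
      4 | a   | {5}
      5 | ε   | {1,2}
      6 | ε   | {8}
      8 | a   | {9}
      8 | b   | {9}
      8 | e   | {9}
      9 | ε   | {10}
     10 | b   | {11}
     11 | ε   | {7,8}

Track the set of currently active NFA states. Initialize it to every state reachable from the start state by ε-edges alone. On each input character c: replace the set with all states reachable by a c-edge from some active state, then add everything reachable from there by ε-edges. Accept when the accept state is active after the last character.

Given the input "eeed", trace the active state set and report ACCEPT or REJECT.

Answer: REJECT

Steps:
start: ε-closure({0}) = {0,2}
'e' @ 1: {}  — dead — no transitions
rest 'eed' ignored (set empty)
after full input: {}  (accept=7 not in)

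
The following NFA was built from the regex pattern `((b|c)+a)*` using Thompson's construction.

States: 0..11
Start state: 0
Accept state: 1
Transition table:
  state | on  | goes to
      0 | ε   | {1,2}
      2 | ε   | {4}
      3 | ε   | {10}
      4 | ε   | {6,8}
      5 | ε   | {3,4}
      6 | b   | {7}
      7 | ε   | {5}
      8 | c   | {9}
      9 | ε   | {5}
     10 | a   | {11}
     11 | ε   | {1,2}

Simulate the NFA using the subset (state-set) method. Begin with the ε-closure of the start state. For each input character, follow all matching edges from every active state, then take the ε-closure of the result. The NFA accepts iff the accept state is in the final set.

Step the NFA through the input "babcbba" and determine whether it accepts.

Answer: ACCEPT

Trace:
start: ε-closure({0}) = {0,1,2,4,6,8}
'b' @ 1: {3,4,5,6,7,8,10}
'a' @ 2: {1,2,4,6,8,11}  [accepting]
'b' @ 3: {3,4,5,6,7,8,10}
'c' @ 4: {3,4,5,6,8,9,10}
'b' @ 5: {3,4,5,6,7,8,10}
'b' @ 6: {3,4,5,6,7,8,10}
'a' @ 7: {1,2,4,6,8,11}  [accepting]
final: {1,2,4,6,8,11}; accept 1 in set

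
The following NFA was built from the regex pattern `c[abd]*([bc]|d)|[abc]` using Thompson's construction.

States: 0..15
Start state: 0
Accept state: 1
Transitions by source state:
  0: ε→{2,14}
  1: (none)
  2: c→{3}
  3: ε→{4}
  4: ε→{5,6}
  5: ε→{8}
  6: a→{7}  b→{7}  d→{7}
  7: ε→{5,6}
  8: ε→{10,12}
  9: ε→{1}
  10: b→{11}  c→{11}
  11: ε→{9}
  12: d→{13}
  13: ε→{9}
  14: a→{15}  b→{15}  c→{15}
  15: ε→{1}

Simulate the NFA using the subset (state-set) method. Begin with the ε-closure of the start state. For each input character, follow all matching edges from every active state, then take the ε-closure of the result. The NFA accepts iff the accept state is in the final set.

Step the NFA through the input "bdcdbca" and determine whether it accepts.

initial (ε-close {0}): {0,2,14}
'b' @ 1: {1,15}  [accepting]
'd' @ 2: {}  — no active states
rest 'cdbca' ignored (set empty)
final: {}; accept 1 not in set

Answer: REJECT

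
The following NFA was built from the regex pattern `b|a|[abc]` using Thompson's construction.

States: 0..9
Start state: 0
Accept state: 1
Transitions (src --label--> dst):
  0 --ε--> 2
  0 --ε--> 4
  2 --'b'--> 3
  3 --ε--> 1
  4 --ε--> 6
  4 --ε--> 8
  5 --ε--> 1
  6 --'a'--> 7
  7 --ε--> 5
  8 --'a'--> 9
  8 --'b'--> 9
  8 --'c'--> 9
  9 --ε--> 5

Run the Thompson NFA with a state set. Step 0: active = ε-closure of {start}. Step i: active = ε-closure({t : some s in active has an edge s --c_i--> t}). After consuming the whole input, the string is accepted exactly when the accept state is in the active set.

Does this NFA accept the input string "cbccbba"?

S₀ = ε-closure({0}) = {0,2,4,6,8}
'c' @ 1: {1,5,9}  (accept∈set)
'b' @ 2: {}  — no active states
rest 'ccbba' ignored (set empty)
end set {} — state 1 not in

Answer: REJECT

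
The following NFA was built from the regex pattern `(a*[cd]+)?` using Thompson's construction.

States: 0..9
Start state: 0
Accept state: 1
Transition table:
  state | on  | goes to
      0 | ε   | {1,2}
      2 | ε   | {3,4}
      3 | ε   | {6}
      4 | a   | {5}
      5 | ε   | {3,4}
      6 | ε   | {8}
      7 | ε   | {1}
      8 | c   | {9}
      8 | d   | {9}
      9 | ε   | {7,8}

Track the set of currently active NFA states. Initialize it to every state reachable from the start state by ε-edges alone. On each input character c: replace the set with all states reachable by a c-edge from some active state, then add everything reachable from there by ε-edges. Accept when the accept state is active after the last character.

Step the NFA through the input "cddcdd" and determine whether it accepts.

S₀ = ε-closure({0}) = {0,1,2,3,4,6,8}
'c' @ 1: {1,7,8,9}  (accept∈set)
'd' @ 2: {1,7,8,9}  (accept∈set)
'd' @ 3: {1,7,8,9}  (accept∈set)
'c' @ 4: {1,7,8,9}  (accept∈set)
'd' @ 5: {1,7,8,9}  (accept∈set)
'd' @ 6: {1,7,8,9}  (accept∈set)
after full input: {1,7,8,9}  (accept=1 in)

Answer: ACCEPT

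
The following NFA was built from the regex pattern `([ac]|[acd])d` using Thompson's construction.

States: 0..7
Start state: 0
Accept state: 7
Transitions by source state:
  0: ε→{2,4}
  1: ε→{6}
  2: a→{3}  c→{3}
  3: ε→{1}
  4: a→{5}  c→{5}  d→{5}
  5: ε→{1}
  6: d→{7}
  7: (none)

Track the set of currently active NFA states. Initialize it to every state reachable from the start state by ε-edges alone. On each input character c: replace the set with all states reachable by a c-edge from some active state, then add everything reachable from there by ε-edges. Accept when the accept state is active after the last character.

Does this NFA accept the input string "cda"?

Answer: REJECT

Steps:
initial (ε-close {0}): {0,2,4}
'c' @ 1: {1,3,5,6}
'd' @ 2: {7}  ✓accept
'a' @ 3: {}  — no active states
end set {} — state 7 not in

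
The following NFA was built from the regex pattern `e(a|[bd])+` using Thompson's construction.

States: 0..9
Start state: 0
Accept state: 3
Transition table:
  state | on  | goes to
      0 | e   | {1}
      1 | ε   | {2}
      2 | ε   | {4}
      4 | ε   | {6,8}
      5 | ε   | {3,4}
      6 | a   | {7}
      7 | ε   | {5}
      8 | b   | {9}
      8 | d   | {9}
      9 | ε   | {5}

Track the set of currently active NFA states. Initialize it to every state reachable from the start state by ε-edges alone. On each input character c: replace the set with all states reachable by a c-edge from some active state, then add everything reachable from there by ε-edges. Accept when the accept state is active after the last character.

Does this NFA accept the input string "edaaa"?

Answer: ACCEPT

Derivation:
initial (ε-close {0}): {0}
'e' @ 1: {1,2,4,6,8}
'd' @ 2: {3,4,5,6,8,9}  [accepting]
'a' @ 3: {3,4,5,6,7,8}  [accepting]
'a' @ 4: {3,4,5,6,7,8}  [accepting]
'a' @ 5: {3,4,5,6,7,8}  [accepting]
after full input: {3,4,5,6,7,8}  (accept=3 in)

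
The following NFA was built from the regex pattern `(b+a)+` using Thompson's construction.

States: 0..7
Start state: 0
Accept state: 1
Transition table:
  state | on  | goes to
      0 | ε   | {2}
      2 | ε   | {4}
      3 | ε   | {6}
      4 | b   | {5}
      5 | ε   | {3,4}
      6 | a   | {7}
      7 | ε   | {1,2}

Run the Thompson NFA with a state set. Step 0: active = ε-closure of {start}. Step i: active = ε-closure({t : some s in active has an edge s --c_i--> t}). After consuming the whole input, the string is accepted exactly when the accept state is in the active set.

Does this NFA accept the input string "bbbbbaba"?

Answer: ACCEPT

Derivation:
S₀ = ε-closure({0}) = {0,2,4}
'b' @ 1: {3,4,5,6}
'b' @ 2: {3,4,5,6}
'b' @ 3: {3,4,5,6}
'b' @ 4: {3,4,5,6}
'b' @ 5: {3,4,5,6}
'a' @ 6: {1,2,4,7}  [accepting]
'b' @ 7: {3,4,5,6}
'a' @ 8: {1,2,4,7}  [accepting]
after full input: {1,2,4,7}  (accept=1 in)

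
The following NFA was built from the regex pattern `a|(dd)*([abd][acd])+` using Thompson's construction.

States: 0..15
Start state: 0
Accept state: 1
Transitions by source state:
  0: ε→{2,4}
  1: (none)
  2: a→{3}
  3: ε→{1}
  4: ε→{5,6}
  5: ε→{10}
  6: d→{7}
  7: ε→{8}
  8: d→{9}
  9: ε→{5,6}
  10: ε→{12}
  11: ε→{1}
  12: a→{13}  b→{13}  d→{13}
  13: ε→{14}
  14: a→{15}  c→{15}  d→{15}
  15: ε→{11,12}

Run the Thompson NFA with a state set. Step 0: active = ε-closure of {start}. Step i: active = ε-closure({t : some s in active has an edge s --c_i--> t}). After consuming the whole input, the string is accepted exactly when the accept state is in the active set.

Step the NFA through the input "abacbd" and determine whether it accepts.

initial (ε-close {0}): {0,2,4,5,6,10,12}
'a' @ 1: {1,3,13,14}  [accepting]
'b' @ 2: {}  — state set empty
rest 'acbd' ignored (set empty)
after full input: {}  (accept=1 not in)

Answer: REJECT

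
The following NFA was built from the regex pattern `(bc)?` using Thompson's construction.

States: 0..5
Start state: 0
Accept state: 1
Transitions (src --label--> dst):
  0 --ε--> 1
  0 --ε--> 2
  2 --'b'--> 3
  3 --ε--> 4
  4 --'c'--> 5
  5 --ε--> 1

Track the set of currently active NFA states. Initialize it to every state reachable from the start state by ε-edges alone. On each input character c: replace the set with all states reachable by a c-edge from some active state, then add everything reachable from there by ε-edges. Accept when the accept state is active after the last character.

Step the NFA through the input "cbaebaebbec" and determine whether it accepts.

S₀ = ε-closure({0}) = {0,1,2}
'c' @ 1: {}  — state set empty
rest 'baebaebbec' ignored (set empty)
after full input: {}  (accept=1 not in)

Answer: REJECT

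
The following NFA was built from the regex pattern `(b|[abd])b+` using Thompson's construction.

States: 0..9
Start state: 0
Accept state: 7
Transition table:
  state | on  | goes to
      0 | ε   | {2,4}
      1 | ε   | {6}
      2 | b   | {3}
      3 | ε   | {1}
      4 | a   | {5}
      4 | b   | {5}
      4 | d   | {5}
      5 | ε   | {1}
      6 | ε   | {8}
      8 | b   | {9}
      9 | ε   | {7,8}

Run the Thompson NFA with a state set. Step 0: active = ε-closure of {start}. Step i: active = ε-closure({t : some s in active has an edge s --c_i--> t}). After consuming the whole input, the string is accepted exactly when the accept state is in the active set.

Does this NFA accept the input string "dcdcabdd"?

S₀ = ε-closure({0}) = {0,2,4}
'd' @ 1: {1,5,6,8}
'c' @ 2: {}  — state set empty
rest 'dcabdd' ignored (set empty)
after full input: {}  (accept=7 not in)

Answer: REJECT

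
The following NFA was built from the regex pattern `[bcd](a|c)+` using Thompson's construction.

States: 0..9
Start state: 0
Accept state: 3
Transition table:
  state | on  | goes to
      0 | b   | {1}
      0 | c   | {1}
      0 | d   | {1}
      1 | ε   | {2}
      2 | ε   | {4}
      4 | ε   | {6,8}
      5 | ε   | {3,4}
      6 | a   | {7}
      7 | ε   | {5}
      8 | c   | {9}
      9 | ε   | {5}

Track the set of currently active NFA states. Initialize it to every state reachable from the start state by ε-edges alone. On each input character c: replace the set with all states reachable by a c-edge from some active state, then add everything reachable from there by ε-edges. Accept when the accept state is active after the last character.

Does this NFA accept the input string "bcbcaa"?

S₀ = ε-closure({0}) = {0}
'b' @ 1: {1,2,4,6,8}
'c' @ 2: {3,4,5,6,8,9}  [accepting]
'b' @ 3: {}  — no active states
rest 'caa' ignored (set empty)
end set {} — state 3 not in

Answer: REJECT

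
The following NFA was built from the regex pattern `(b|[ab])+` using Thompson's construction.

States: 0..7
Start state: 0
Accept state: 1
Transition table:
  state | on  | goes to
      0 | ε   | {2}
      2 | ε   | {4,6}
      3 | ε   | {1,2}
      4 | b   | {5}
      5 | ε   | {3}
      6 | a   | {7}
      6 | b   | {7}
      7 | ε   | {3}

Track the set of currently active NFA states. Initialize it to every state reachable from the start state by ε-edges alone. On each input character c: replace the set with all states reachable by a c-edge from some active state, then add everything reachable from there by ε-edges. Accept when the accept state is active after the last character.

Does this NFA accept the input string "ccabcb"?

initial (ε-close {0}): {0,2,4,6}
'c' @ 1: {}  — dead — no transitions
rest 'cabcb' ignored (set empty)
after full input: {}  (accept=1 not in)

Answer: REJECT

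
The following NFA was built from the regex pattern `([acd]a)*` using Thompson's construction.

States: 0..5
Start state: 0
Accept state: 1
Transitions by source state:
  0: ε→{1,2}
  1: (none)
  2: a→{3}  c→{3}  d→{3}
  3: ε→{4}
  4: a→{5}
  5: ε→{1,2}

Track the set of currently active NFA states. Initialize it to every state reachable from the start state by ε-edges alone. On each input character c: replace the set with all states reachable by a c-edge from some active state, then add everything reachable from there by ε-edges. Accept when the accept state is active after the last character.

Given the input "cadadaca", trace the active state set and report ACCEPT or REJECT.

Answer: ACCEPT

Trace:
S₀ = ε-closure({0}) = {0,1,2}
'c' @ 1: {3,4}
'a' @ 2: {1,2,5}  ✓accept
'd' @ 3: {3,4}
'a' @ 4: {1,2,5}  ✓accept
'd' @ 5: {3,4}
'a' @ 6: {1,2,5}  ✓accept
'c' @ 7: {3,4}
'a' @ 8: {1,2,5}  ✓accept
after full input: {1,2,5}  (accept=1 in)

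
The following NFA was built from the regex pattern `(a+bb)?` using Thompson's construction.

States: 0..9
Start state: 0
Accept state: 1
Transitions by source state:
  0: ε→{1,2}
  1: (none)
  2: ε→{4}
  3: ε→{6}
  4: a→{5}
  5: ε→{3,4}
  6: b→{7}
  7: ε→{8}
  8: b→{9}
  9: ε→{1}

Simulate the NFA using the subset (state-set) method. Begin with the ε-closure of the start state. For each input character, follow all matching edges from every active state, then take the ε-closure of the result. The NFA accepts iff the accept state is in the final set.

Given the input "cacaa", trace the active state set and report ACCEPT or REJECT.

Answer: REJECT

Derivation:
initial (ε-close {0}): {0,1,2,4}
'c' @ 1: {}  — no active states
rest 'acaa' ignored (set empty)
final: {}; accept 1 not in set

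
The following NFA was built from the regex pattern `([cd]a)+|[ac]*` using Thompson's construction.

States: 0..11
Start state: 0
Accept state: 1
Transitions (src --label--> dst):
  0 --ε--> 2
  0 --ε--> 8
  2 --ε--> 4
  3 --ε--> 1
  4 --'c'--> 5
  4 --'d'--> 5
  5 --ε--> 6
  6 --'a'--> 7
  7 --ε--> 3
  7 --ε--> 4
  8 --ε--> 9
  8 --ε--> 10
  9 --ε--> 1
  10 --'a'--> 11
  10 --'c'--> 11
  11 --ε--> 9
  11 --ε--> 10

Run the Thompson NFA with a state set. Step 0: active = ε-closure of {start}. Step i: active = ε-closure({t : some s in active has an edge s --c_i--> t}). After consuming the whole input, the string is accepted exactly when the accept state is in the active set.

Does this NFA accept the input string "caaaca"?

start: ε-closure({0}) = {0,1,2,4,8,9,10}
'c' @ 1: {1,5,6,9,10,11}  [accepting]
'a' @ 2: {1,3,4,7,9,10,11}  [accepting]
'a' @ 3: {1,9,10,11}  [accepting]
'a' @ 4: {1,9,10,11}  [accepting]
'c' @ 5: {1,9,10,11}  [accepting]
'a' @ 6: {1,9,10,11}  [accepting]
after full input: {1,9,10,11}  (accept=1 in)

Answer: ACCEPT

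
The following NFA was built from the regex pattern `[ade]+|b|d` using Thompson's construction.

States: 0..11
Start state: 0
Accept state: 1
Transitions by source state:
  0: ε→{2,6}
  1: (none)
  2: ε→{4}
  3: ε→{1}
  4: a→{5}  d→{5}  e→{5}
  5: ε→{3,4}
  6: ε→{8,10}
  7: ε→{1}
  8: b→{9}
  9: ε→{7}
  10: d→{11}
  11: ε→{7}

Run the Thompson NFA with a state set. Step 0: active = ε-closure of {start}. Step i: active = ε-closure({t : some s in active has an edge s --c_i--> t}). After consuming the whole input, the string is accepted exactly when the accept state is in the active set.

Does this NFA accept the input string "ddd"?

start: ε-closure({0}) = {0,2,4,6,8,10}
'd' @ 1: {1,3,4,5,7,11}  [accepting]
'd' @ 2: {1,3,4,5}  [accepting]
'd' @ 3: {1,3,4,5}  [accepting]
end set {1,3,4,5} — state 1 in

Answer: ACCEPT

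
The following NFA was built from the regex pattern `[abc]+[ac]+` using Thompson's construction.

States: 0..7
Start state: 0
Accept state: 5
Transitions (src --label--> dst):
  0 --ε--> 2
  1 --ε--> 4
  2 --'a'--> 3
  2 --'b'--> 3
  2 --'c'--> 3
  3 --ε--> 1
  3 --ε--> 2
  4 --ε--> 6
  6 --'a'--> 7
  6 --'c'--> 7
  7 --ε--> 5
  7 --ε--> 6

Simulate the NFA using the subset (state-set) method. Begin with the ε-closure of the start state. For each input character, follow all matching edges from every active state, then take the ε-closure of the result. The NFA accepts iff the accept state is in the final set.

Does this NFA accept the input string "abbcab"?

Answer: REJECT

Derivation:
start: ε-closure({0}) = {0,2}
'a' @ 1: {1,2,3,4,6}
'b' @ 2: {1,2,3,4,6}
'b' @ 3: {1,2,3,4,6}
'c' @ 4: {1,2,3,4,5,6,7}  [accepting]
'a' @ 5: {1,2,3,4,5,6,7}  [accepting]
'b' @ 6: {1,2,3,4,6}
final: {1,2,3,4,6}; accept 5 not in set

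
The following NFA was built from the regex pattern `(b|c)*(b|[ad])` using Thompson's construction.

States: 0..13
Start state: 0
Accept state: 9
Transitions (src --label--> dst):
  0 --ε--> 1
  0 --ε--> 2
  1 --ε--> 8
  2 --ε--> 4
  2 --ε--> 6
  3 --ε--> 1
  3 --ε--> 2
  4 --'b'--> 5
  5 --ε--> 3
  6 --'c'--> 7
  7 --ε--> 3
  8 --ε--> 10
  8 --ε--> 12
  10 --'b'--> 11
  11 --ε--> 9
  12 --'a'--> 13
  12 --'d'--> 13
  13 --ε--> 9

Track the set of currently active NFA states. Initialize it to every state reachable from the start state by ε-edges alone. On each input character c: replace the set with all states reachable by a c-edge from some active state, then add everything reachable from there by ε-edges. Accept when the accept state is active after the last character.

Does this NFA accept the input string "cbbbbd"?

S₀ = ε-closure({0}) = {0,1,2,4,6,8,10,12}
'c' @ 1: {1,2,3,4,6,7,8,10,12}
'b' @ 2: {1,2,3,4,5,6,8,9,10,11,12}  [accepting]
'b' @ 3: {1,2,3,4,5,6,8,9,10,11,12}  [accepting]
'b' @ 4: {1,2,3,4,5,6,8,9,10,11,12}  [accepting]
'b' @ 5: {1,2,3,4,5,6,8,9,10,11,12}  [accepting]
'd' @ 6: {9,13}  [accepting]
end set {9,13} — state 9 in

Answer: ACCEPT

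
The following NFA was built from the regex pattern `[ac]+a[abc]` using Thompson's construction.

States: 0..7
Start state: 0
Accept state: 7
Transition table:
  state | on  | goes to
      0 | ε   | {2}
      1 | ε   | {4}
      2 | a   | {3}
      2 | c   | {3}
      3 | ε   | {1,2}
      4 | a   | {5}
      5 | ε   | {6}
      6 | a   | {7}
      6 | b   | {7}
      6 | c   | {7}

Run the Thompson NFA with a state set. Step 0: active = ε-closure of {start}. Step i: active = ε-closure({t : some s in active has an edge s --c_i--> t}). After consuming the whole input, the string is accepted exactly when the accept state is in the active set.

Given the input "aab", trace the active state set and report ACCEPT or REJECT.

initial (ε-close {0}): {0,2}
'a' @ 1: {1,2,3,4}
'a' @ 2: {1,2,3,4,5,6}
'b' @ 3: {7}  [accepting]
end set {7} — state 7 in

Answer: ACCEPT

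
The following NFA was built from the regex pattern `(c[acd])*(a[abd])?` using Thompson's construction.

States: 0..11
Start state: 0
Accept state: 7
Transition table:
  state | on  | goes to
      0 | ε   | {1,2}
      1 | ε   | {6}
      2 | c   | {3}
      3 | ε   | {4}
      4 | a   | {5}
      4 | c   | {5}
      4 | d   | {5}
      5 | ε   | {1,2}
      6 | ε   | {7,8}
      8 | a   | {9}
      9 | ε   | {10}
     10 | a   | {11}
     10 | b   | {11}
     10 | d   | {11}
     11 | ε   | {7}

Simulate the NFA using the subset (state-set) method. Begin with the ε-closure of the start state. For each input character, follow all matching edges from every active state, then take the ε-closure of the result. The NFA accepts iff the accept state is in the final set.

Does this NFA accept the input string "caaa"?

start: ε-closure({0}) = {0,1,2,6,7,8}
'c' @ 1: {3,4}
'a' @ 2: {1,2,5,6,7,8}  (accept∈set)
'a' @ 3: {9,10}
'a' @ 4: {7,11}  (accept∈set)
final: {7,11}; accept 7 in set

Answer: ACCEPT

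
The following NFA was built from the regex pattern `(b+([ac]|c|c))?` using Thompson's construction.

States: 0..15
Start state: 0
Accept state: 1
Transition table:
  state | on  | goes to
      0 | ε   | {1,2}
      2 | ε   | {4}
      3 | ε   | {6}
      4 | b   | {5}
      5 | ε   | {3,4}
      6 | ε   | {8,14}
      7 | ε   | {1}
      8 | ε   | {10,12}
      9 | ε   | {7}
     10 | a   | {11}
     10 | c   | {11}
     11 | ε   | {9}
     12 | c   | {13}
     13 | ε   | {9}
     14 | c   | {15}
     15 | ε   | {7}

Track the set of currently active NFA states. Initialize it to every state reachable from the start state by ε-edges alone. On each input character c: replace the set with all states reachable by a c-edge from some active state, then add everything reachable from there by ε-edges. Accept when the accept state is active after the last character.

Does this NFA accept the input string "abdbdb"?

Answer: REJECT

Derivation:
start: ε-closure({0}) = {0,1,2,4}
'a' @ 1: {}  — no active states
rest 'bdbdb' ignored (set empty)
final: {}; accept 1 not in set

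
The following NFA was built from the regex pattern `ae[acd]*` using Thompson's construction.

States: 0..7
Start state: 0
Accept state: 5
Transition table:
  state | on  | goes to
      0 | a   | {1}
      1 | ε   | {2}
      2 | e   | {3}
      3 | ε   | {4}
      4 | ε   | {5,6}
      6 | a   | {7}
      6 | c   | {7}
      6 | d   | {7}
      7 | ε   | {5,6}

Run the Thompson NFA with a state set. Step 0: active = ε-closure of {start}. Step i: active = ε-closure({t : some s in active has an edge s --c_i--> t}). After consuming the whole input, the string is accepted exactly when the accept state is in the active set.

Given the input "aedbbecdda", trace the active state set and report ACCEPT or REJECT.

S₀ = ε-closure({0}) = {0}
'a' @ 1: {1,2}
'e' @ 2: {3,4,5,6}  (accept∈set)
'd' @ 3: {5,6,7}  (accept∈set)
'b' @ 4: {}  — no active states
rest 'becdda' ignored (set empty)
end set {} — state 5 not in

Answer: REJECT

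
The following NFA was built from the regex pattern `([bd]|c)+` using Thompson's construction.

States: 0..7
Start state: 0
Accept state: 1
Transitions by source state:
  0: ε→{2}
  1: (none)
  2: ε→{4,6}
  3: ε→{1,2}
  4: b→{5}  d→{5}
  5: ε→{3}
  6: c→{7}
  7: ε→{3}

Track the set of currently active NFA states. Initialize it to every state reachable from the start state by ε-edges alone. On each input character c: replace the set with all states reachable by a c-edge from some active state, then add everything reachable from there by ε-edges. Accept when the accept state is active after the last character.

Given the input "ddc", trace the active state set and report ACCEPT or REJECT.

Answer: ACCEPT

Trace:
initial (ε-close {0}): {0,2,4,6}
'd' @ 1: {1,2,3,4,5,6}  ✓accept
'd' @ 2: {1,2,3,4,5,6}  ✓accept
'c' @ 3: {1,2,3,4,6,7}  ✓accept
after full input: {1,2,3,4,6,7}  (accept=1 in)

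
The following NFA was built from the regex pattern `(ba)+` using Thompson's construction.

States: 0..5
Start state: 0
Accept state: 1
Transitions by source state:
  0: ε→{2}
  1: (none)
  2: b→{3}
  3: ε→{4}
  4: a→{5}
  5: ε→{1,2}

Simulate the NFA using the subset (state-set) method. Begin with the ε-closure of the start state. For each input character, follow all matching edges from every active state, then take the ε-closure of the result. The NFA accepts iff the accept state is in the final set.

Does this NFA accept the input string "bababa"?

initial (ε-close {0}): {0,2}
'b' @ 1: {3,4}
'a' @ 2: {1,2,5}  ✓accept
'b' @ 3: {3,4}
'a' @ 4: {1,2,5}  ✓accept
'b' @ 5: {3,4}
'a' @ 6: {1,2,5}  ✓accept
after full input: {1,2,5}  (accept=1 in)

Answer: ACCEPT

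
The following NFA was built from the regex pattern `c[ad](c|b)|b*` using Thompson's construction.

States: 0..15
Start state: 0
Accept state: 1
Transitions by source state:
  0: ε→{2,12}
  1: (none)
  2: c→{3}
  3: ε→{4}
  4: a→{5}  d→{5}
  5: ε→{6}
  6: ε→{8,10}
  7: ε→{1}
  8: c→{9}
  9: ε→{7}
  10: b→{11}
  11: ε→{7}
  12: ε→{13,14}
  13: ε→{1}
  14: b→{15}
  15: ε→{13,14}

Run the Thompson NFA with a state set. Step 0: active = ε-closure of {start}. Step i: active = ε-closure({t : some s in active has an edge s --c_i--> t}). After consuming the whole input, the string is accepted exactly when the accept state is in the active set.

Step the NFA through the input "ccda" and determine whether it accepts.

S₀ = ε-closure({0}) = {0,1,2,12,13,14}
'c' @ 1: {3,4}
'c' @ 2: {}  — dead — no transitions
rest 'da' ignored (set empty)
after full input: {}  (accept=1 not in)

Answer: REJECT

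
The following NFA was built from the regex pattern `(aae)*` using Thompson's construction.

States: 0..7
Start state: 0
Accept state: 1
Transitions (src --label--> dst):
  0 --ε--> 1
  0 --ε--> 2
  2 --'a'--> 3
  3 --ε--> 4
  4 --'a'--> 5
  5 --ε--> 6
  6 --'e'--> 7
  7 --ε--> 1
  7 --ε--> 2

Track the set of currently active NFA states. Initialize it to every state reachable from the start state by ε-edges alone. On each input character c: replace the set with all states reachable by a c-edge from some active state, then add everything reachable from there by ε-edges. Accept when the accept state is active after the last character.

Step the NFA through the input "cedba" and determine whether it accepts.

Answer: REJECT

Trace:
S₀ = ε-closure({0}) = {0,1,2}
'c' @ 1: {}  — state set empty
rest 'edba' ignored (set empty)
final: {}; accept 1 not in set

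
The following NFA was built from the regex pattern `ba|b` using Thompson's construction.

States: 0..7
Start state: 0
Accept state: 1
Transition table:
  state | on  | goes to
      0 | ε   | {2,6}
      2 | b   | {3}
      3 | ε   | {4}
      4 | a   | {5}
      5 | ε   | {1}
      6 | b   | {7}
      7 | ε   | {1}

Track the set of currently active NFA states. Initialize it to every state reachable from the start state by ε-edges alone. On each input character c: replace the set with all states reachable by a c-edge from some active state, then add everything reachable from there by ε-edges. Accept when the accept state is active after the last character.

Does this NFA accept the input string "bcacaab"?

Answer: REJECT

Derivation:
S₀ = ε-closure({0}) = {0,2,6}
'b' @ 1: {1,3,4,7}  (accept∈set)
'c' @ 2: {}  — no active states
rest 'acaab' ignored (set empty)
end set {} — state 1 not in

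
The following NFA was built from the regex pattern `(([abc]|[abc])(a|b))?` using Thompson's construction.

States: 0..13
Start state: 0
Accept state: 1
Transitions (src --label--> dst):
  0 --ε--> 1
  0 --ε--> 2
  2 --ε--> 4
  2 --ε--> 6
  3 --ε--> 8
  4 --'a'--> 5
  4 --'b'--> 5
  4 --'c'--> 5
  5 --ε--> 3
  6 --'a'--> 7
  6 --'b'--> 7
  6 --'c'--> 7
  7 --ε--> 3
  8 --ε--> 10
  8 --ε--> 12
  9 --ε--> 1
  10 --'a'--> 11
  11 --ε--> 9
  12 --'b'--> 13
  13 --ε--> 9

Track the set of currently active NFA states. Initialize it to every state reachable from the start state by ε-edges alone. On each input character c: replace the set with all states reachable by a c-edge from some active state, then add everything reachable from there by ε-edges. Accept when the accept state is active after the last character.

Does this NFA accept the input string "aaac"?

Answer: REJECT

Derivation:
initial (ε-close {0}): {0,1,2,4,6}
'a' @ 1: {3,5,7,8,10,12}
'a' @ 2: {1,9,11}  ✓accept
'a' @ 3: {}  — dead — no transitions
rest 'c' ignored (set empty)
after full input: {}  (accept=1 not in)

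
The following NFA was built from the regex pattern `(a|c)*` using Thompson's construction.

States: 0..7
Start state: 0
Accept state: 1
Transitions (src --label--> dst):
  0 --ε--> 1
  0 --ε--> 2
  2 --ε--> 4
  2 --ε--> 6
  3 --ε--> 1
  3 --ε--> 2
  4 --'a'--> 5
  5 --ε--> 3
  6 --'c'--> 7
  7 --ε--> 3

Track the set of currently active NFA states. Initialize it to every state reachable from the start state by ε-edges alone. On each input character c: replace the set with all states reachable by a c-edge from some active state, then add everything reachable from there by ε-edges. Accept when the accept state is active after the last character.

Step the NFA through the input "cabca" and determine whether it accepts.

Answer: REJECT

Trace:
start: ε-closure({0}) = {0,1,2,4,6}
'c' @ 1: {1,2,3,4,6,7}  (accept∈set)
'a' @ 2: {1,2,3,4,5,6}  (accept∈set)
'b' @ 3: {}  — dead — no transitions
rest 'ca' ignored (set empty)
end set {} — state 1 not in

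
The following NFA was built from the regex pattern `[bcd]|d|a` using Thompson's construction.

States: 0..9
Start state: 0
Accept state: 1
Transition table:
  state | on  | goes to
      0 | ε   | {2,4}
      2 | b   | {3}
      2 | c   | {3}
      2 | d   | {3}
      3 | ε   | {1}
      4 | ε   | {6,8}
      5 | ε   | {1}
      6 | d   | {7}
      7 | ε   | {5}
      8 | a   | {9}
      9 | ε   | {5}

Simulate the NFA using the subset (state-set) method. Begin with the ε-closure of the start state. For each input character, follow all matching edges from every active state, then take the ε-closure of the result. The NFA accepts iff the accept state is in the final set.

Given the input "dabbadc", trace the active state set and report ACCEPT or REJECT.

Answer: REJECT

Steps:
start: ε-closure({0}) = {0,2,4,6,8}
'd' @ 1: {1,3,5,7}  [accepting]
'a' @ 2: {}  — no active states
rest 'bbadc' ignored (set empty)
after full input: {}  (accept=1 not in)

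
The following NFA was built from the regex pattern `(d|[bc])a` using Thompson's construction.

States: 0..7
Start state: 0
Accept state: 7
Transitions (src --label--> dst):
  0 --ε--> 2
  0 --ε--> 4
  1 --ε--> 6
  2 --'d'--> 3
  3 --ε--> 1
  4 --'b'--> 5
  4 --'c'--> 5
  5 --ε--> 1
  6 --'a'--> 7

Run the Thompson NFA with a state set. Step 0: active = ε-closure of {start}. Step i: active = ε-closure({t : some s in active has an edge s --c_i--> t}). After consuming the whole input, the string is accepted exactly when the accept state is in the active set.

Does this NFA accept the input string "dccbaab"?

Answer: REJECT

Steps:
S₀ = ε-closure({0}) = {0,2,4}
'd' @ 1: {1,3,6}
'c' @ 2: {}  — state set empty
rest 'cbaab' ignored (set empty)
after full input: {}  (accept=7 not in)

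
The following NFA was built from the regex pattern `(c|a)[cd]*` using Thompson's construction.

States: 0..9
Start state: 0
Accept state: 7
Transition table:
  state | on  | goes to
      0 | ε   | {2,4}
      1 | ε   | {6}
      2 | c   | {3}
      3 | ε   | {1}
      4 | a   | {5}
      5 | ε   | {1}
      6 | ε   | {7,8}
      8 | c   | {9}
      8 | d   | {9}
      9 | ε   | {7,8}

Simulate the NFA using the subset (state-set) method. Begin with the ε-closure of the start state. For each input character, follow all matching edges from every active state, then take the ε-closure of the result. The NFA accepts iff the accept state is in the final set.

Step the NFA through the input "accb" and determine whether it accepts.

S₀ = ε-closure({0}) = {0,2,4}
'a' @ 1: {1,5,6,7,8}  (accept∈set)
'c' @ 2: {7,8,9}  (accept∈set)
'c' @ 3: {7,8,9}  (accept∈set)
'b' @ 4: {}  — state set empty
after full input: {}  (accept=7 not in)

Answer: REJECT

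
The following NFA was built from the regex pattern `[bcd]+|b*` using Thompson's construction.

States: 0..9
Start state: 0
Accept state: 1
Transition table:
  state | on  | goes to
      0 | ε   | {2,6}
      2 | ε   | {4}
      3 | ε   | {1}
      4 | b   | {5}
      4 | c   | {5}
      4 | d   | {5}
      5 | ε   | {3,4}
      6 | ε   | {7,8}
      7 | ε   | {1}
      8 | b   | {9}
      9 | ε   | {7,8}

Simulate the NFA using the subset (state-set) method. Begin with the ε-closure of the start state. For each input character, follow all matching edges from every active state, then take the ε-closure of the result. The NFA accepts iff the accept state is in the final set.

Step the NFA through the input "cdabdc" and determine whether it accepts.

Answer: REJECT

Trace:
S₀ = ε-closure({0}) = {0,1,2,4,6,7,8}
'c' @ 1: {1,3,4,5}  (accept∈set)
'd' @ 2: {1,3,4,5}  (accept∈set)
'a' @ 3: {}  — dead — no transitions
rest 'bdc' ignored (set empty)
final: {}; accept 1 not in set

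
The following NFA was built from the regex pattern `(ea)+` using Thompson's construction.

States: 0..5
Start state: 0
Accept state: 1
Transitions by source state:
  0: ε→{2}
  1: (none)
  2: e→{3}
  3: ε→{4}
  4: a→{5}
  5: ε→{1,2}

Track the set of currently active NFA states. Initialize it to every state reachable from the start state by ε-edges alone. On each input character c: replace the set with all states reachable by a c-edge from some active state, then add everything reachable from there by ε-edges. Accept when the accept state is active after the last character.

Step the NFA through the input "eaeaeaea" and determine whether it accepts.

Answer: ACCEPT

Trace:
initial (ε-close {0}): {0,2}
'e' @ 1: {3,4}
'a' @ 2: {1,2,5}  [accepting]
'e' @ 3: {3,4}
'a' @ 4: {1,2,5}  [accepting]
'e' @ 5: {3,4}
'a' @ 6: {1,2,5}  [accepting]
'e' @ 7: {3,4}
'a' @ 8: {1,2,5}  [accepting]
after full input: {1,2,5}  (accept=1 in)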